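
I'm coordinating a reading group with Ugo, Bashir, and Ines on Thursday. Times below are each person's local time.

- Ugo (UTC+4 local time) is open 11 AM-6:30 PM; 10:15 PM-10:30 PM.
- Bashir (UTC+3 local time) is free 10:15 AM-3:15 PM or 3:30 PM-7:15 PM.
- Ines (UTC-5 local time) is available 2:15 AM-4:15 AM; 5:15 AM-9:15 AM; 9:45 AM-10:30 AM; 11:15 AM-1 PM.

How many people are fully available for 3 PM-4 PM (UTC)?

Ugo in UTC: 07:00-14:30, 18:15-18:30 (subtract 4h to convert from UTC+4).
Bashir in UTC: 07:15-12:15, 12:30-16:15 (subtract 3h to convert from UTC+3).
Ines in UTC: 07:15-09:15, 10:15-14:15, 14:45-15:30, 16:15-18:00 (add 5h to convert from UTC-5).
Bashir can make the full 15:00-16:00 slot — that's 1.

1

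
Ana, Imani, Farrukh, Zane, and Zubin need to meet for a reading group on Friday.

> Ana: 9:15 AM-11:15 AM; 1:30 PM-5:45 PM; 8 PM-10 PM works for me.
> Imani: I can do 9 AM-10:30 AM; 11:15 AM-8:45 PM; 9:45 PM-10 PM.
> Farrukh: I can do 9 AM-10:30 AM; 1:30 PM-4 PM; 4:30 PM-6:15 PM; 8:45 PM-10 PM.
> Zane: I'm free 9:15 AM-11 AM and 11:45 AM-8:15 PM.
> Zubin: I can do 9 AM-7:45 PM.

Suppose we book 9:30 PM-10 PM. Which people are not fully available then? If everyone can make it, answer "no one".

Imani, Zane, Zubin

Ana: free for 21:30-22:00. Imani: not fully free for 21:30-22:00. Farrukh: free for 21:30-22:00. Zane: not fully free for 21:30-22:00. Zubin: not fully free for 21:30-22:00.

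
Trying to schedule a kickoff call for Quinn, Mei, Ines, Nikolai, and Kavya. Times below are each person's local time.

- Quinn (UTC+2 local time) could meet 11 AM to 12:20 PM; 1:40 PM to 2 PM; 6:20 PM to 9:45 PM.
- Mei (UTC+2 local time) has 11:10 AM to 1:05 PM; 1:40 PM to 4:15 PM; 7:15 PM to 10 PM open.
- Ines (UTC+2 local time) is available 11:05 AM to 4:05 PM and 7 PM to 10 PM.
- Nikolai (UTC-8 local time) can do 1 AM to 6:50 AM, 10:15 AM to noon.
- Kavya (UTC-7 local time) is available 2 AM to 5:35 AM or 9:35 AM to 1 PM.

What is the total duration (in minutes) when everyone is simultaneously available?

Quinn in UTC: 09:00-10:20, 11:40-12:00, 16:20-19:45 (subtract 2h to convert from UTC+2).
Mei in UTC: 09:10-11:05, 11:40-14:15, 17:15-20:00 (subtract 2h to convert from UTC+2).
Ines in UTC: 09:05-14:05, 17:00-20:00 (subtract 2h to convert from UTC+2).
Nikolai in UTC: 09:00-14:50, 18:15-20:00 (add 8h to convert from UTC-8).
Kavya in UTC: 09:00-12:35, 16:35-20:00 (add 7h to convert from UTC-7).
Quinn ∩ Mei: 09:10-10:20, 11:40-12:00, 17:15-19:45.
Quinn ∩ Mei ∩ Ines: 09:10-10:20, 11:40-12:00, 17:15-19:45.
Quinn ∩ Mei ∩ Ines ∩ Nikolai: 09:10-10:20, 11:40-12:00, 18:15-19:45.
Quinn ∩ Mei ∩ Ines ∩ Nikolai ∩ Kavya: 09:10-10:20, 11:40-12:00, 18:15-19:45.
Summing the common windows: 70 + 20 + 90 = 180 minutes.

180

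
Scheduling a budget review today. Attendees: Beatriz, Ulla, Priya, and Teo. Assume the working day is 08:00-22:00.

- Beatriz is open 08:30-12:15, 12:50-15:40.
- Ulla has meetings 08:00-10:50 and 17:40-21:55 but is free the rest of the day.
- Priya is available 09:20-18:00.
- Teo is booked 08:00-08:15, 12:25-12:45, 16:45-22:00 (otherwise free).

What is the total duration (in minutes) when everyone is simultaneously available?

Beatriz free: 08:30-12:15, 12:50-15:40.
Ulla free: 10:50-17:40, 21:55-22:00 (invert busy blocks within the working day).
Priya free: 09:20-18:00.
Teo free: 08:15-12:25, 12:45-16:45 (invert busy blocks within the working day).
Beatriz ∩ Ulla: 10:50-12:15, 12:50-15:40.
Beatriz ∩ Ulla ∩ Priya: 10:50-12:15, 12:50-15:40.
Beatriz ∩ Ulla ∩ Priya ∩ Teo: 10:50-12:15, 12:50-15:40.
Summing the common windows: 85 + 170 = 255 minutes.

255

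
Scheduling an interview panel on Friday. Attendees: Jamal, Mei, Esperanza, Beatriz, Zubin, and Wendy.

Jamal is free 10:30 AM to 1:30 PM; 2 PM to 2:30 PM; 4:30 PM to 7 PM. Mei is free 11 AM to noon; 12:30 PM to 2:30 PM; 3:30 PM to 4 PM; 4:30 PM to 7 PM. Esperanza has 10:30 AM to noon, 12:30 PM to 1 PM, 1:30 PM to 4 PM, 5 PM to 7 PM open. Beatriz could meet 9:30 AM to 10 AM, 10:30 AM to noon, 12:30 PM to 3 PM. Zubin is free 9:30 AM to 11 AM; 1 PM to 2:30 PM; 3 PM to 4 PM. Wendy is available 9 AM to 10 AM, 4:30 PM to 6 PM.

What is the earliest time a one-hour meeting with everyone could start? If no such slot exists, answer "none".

Jamal ∩ Mei: 11:00-12:00, 12:30-13:30, 14:00-14:30, 16:30-19:00.
Jamal ∩ Mei ∩ Esperanza: 11:00-12:00, 12:30-13:00, 14:00-14:30, 17:00-19:00.
Jamal ∩ Mei ∩ Esperanza ∩ Beatriz: 11:00-12:00, 12:30-13:00, 14:00-14:30.
Jamal ∩ Mei ∩ Esperanza ∩ Beatriz ∩ Zubin: 14:00-14:30.
Jamal ∩ Mei ∩ Esperanza ∩ Beatriz ∩ Zubin ∩ Wendy: ∅.
There is no time when everyone is free.
No common window is at least 60 minutes long.

none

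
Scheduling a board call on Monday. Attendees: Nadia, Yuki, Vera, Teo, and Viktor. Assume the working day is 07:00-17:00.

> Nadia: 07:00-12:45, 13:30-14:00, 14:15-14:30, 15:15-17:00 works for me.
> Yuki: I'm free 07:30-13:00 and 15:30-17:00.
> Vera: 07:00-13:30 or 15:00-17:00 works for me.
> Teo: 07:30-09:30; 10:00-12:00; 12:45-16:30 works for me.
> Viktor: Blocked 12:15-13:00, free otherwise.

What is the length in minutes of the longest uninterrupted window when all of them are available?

120

Nadia free: 07:00-12:45, 13:30-14:00, 14:15-14:30, 15:15-17:00.
Yuki free: 07:30-13:00, 15:30-17:00.
Vera free: 07:00-13:30, 15:00-17:00.
Teo free: 07:30-09:30, 10:00-12:00, 12:45-16:30.
Viktor free: 07:00-12:15, 13:00-17:00 (invert busy blocks within the working day).
Nadia ∩ Yuki: 07:30-12:45, 15:30-17:00.
Nadia ∩ Yuki ∩ Vera: 07:30-12:45, 15:30-17:00.
Nadia ∩ Yuki ∩ Vera ∩ Teo: 07:30-09:30, 10:00-12:00, 15:30-16:30.
Nadia ∩ Yuki ∩ Vera ∩ Teo ∩ Viktor: 07:30-09:30, 10:00-12:00, 15:30-16:30.
So the common availability across everyone is 07:30-09:30, 10:00-12:00, 15:30-16:30.
The longest is 07:30-09:30 at 120 minutes.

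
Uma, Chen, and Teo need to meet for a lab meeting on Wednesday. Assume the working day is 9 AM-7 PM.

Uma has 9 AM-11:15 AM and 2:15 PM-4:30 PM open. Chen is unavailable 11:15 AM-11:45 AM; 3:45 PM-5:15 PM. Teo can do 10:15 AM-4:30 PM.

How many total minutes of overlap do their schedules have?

150

Uma free: 09:00-11:15, 14:15-16:30.
Chen free: 09:00-11:15, 11:45-15:45, 17:15-19:00 (invert busy blocks within the working day).
Teo free: 10:15-16:30.
Uma ∩ Chen: 09:00-11:15, 14:15-15:45.
Uma ∩ Chen ∩ Teo: 10:15-11:15, 14:15-15:45.
Summing the common windows: 60 + 90 = 150 minutes.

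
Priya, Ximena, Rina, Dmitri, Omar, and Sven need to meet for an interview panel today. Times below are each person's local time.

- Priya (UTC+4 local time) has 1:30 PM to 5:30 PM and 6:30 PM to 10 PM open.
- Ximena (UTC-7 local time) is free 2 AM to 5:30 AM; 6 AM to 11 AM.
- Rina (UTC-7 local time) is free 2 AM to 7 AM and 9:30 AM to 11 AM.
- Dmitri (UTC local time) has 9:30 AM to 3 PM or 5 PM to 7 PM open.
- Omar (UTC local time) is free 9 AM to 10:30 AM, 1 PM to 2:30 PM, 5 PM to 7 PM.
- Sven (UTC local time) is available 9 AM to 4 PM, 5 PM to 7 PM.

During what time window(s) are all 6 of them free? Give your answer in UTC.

Priya in UTC: 09:30-13:30, 14:30-18:00 (subtract 4h to convert from UTC+4).
Ximena in UTC: 09:00-12:30, 13:00-18:00 (add 7h to convert from UTC-7).
Rina in UTC: 09:00-14:00, 16:30-18:00 (add 7h to convert from UTC-7).
Dmitri in UTC: 09:30-15:00, 17:00-19:00.
Omar in UTC: 09:00-10:30, 13:00-14:30, 17:00-19:00.
Sven in UTC: 09:00-16:00, 17:00-19:00.
Priya ∩ Ximena: 09:30-12:30, 13:00-13:30, 14:30-18:00.
Priya ∩ Ximena ∩ Rina: 09:30-12:30, 13:00-13:30, 16:30-18:00.
Priya ∩ Ximena ∩ Rina ∩ Dmitri: 09:30-12:30, 13:00-13:30, 17:00-18:00.
Priya ∩ Ximena ∩ Rina ∩ Dmitri ∩ Omar: 09:30-10:30, 13:00-13:30, 17:00-18:00.
Priya ∩ Ximena ∩ Rina ∩ Dmitri ∩ Omar ∩ Sven: 09:30-10:30, 13:00-13:30, 17:00-18:00.
So the common availability across everyone is 09:30-10:30, 13:00-13:30, 17:00-18:00.

09:30-10:30, 13:00-13:30, 17:00-18:00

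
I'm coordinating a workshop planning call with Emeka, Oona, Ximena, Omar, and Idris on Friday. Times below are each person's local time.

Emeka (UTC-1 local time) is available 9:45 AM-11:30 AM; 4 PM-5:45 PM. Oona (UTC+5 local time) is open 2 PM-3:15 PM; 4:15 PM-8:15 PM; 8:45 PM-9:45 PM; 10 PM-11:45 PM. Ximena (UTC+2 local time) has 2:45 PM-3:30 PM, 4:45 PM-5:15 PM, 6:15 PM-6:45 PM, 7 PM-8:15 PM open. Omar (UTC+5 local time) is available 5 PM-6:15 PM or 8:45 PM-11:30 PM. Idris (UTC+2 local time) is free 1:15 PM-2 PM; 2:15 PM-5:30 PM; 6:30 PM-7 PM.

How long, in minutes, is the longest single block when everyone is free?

Emeka in UTC: 10:45-12:30, 17:00-18:45 (add 1h to convert from UTC-1).
Oona in UTC: 09:00-10:15, 11:15-15:15, 15:45-16:45, 17:00-18:45 (subtract 5h to convert from UTC+5).
Ximena in UTC: 12:45-13:30, 14:45-15:15, 16:15-16:45, 17:00-18:15 (subtract 2h to convert from UTC+2).
Omar in UTC: 12:00-13:15, 15:45-18:30 (subtract 5h to convert from UTC+5).
Idris in UTC: 11:15-12:00, 12:15-15:30, 16:30-17:00 (subtract 2h to convert from UTC+2).
Emeka ∩ Oona: 11:15-12:30, 17:00-18:45.
Emeka ∩ Oona ∩ Ximena: 17:00-18:15.
Emeka ∩ Oona ∩ Ximena ∩ Omar: 17:00-18:15.
Emeka ∩ Oona ∩ Ximena ∩ Omar ∩ Idris: ∅.
There is no time when everyone is free.
No common window exists, so the longest block is 0 minutes.

0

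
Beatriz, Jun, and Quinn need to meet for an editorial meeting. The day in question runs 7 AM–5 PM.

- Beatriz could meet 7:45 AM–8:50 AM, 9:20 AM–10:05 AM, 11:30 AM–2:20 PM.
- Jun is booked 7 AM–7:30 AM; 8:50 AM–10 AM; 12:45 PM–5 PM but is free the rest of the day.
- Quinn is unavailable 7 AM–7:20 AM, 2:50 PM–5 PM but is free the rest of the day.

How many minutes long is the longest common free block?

Beatriz free: 07:45-08:50, 09:20-10:05, 11:30-14:20.
Jun free: 07:30-08:50, 10:00-12:45 (invert busy blocks within the working day).
Quinn free: 07:20-14:50 (invert busy blocks within the working day).
Beatriz ∩ Jun: 07:45-08:50, 10:00-10:05, 11:30-12:45.
Beatriz ∩ Jun ∩ Quinn: 07:45-08:50, 10:00-10:05, 11:30-12:45.
The longest is 11:30-12:45 at 75 minutes.

75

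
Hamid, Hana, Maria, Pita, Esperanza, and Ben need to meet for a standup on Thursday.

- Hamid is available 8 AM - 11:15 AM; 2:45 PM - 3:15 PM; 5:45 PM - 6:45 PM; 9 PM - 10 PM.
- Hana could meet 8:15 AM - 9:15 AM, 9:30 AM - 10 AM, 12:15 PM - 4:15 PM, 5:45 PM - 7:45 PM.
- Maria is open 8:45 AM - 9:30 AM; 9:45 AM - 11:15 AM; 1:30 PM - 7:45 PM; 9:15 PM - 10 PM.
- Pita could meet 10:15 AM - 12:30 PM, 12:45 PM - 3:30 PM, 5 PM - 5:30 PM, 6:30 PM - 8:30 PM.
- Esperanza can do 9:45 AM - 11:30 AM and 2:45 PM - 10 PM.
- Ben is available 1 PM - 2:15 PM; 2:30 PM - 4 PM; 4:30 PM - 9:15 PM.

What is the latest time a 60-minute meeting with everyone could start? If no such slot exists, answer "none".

Hamid ∩ Hana: 08:15-09:15, 09:30-10:00, 14:45-15:15, 17:45-18:45.
Hamid ∩ Hana ∩ Maria: 08:45-09:15, 09:45-10:00, 14:45-15:15, 17:45-18:45.
Hamid ∩ Hana ∩ Maria ∩ Pita: 14:45-15:15, 18:30-18:45.
Hamid ∩ Hana ∩ Maria ∩ Pita ∩ Esperanza: 14:45-15:15, 18:30-18:45.
Hamid ∩ Hana ∩ Maria ∩ Pita ∩ Esperanza ∩ Ben: 14:45-15:15, 18:30-18:45.
No common window is at least 60 minutes long.

none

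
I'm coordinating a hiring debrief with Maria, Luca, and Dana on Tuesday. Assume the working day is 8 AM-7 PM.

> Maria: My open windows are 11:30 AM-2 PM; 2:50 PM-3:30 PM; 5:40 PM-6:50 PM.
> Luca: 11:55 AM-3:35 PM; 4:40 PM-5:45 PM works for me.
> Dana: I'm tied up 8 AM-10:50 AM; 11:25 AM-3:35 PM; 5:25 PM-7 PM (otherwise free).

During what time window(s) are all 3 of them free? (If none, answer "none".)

none

Maria free: 11:30-14:00, 14:50-15:30, 17:40-18:50.
Luca free: 11:55-15:35, 16:40-17:45.
Dana free: 10:50-11:25, 15:35-17:25 (invert busy blocks within the working day).
Maria ∩ Luca: 11:55-14:00, 14:50-15:30, 17:40-17:45.
Maria ∩ Luca ∩ Dana: ∅.
There is no time when everyone is free.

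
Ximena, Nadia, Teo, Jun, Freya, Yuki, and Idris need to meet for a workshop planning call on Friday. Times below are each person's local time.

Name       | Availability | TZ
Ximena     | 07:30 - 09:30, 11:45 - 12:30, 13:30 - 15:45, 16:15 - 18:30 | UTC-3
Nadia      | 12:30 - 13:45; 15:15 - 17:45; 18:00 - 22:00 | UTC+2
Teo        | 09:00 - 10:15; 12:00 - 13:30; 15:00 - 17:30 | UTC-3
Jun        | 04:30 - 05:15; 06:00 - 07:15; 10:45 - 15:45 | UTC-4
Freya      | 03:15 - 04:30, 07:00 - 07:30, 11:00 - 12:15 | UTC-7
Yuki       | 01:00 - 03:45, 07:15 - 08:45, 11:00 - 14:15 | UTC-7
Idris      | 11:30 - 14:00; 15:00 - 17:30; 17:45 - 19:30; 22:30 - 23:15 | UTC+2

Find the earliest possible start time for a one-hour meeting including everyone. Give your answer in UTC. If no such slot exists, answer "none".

Ximena in UTC: 10:30-12:30, 14:45-15:30, 16:30-18:45, 19:15-21:30 (add 3h to convert from UTC-3).
Nadia in UTC: 10:30-11:45, 13:15-15:45, 16:00-20:00 (subtract 2h to convert from UTC+2).
Teo in UTC: 12:00-13:15, 15:00-16:30, 18:00-20:30 (add 3h to convert from UTC-3).
Jun in UTC: 08:30-09:15, 10:00-11:15, 14:45-19:45 (add 4h to convert from UTC-4).
Freya in UTC: 10:15-11:30, 14:00-14:30, 18:00-19:15 (add 7h to convert from UTC-7).
Yuki in UTC: 08:00-10:45, 14:15-15:45, 18:00-21:15 (add 7h to convert from UTC-7).
Idris in UTC: 09:30-12:00, 13:00-15:30, 15:45-17:30, 20:30-21:15 (subtract 2h to convert from UTC+2).
Ximena ∩ Nadia: 10:30-11:45, 14:45-15:30, 16:30-18:45, 19:15-20:00.
Ximena ∩ Nadia ∩ Teo: 15:00-15:30, 18:00-18:45, 19:15-20:00.
Ximena ∩ Nadia ∩ Teo ∩ Jun: 15:00-15:30, 18:00-18:45, 19:15-19:45.
Ximena ∩ Nadia ∩ Teo ∩ Jun ∩ Freya: 18:00-18:45.
Ximena ∩ Nadia ∩ Teo ∩ Jun ∩ Freya ∩ Yuki: 18:00-18:45.
Ximena ∩ Nadia ∩ Teo ∩ Jun ∩ Freya ∩ Yuki ∩ Idris: ∅.
There is no time when everyone is free.
No common window is at least 60 minutes long.

none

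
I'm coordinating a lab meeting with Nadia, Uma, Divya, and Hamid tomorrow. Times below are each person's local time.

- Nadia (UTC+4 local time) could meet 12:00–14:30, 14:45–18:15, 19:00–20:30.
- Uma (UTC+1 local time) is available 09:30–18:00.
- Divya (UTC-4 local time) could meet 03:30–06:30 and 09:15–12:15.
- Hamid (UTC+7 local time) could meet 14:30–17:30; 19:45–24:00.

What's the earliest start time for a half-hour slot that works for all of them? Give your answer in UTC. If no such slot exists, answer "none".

Nadia in UTC: 08:00-10:30, 10:45-14:15, 15:00-16:30 (subtract 4h to convert from UTC+4).
Uma in UTC: 08:30-17:00 (subtract 1h to convert from UTC+1).
Divya in UTC: 07:30-10:30, 13:15-16:15 (add 4h to convert from UTC-4).
Hamid in UTC: 07:30-10:30, 12:45-17:00 (subtract 7h to convert from UTC+7).
Nadia ∩ Uma: 08:30-10:30, 10:45-14:15, 15:00-16:30.
Nadia ∩ Uma ∩ Divya: 08:30-10:30, 13:15-14:15, 15:00-16:15.
Nadia ∩ Uma ∩ Divya ∩ Hamid: 08:30-10:30, 13:15-14:15, 15:00-16:15.
The first common window of at least 30 minutes is 08:30-10:30, so the earliest start is 08:30.

08:30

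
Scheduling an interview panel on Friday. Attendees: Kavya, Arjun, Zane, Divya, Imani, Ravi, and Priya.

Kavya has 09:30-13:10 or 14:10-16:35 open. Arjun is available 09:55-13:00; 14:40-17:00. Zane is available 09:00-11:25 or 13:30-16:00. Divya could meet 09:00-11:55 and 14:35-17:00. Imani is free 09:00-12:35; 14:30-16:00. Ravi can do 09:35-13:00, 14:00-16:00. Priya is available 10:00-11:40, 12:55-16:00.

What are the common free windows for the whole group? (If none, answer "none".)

Kavya ∩ Arjun: 09:55-13:00, 14:40-16:35.
Kavya ∩ Arjun ∩ Zane: 09:55-11:25, 14:40-16:00.
Kavya ∩ Arjun ∩ Zane ∩ Divya: 09:55-11:25, 14:40-16:00.
Kavya ∩ Arjun ∩ Zane ∩ Divya ∩ Imani: 09:55-11:25, 14:40-16:00.
Kavya ∩ Arjun ∩ Zane ∩ Divya ∩ Imani ∩ Ravi: 09:55-11:25, 14:40-16:00.
Kavya ∩ Arjun ∩ Zane ∩ Divya ∩ Imani ∩ Ravi ∩ Priya: 10:00-11:25, 14:40-16:00.

10:00-11:25, 14:40-16:00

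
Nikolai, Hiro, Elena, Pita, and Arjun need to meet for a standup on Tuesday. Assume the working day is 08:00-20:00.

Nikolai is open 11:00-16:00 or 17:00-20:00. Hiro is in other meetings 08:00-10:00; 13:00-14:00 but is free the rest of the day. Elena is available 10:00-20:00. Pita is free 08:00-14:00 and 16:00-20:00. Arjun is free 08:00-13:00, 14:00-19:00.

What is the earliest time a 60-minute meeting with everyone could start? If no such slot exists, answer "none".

Nikolai free: 11:00-16:00, 17:00-20:00.
Hiro free: 10:00-13:00, 14:00-20:00 (invert busy blocks within the working day).
Elena free: 10:00-20:00.
Pita free: 08:00-14:00, 16:00-20:00.
Arjun free: 08:00-13:00, 14:00-19:00.
Nikolai ∩ Hiro: 11:00-13:00, 14:00-16:00, 17:00-20:00.
Nikolai ∩ Hiro ∩ Elena: 11:00-13:00, 14:00-16:00, 17:00-20:00.
Nikolai ∩ Hiro ∩ Elena ∩ Pita: 11:00-13:00, 17:00-20:00.
Nikolai ∩ Hiro ∩ Elena ∩ Pita ∩ Arjun: 11:00-13:00, 17:00-19:00.
The first common window of at least 60 minutes is 11:00-13:00, so the earliest start is 11:00.

11:00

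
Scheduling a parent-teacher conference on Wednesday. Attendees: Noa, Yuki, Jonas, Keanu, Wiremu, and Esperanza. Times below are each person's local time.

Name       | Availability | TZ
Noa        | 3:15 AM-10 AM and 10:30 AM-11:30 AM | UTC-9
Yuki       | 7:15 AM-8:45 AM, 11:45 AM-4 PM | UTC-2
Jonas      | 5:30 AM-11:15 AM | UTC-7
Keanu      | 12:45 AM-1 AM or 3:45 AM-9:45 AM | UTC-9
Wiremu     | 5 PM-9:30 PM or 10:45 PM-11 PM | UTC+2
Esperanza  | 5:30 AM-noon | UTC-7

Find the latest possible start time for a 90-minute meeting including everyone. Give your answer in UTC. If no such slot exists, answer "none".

Noa in UTC: 12:15-19:00, 19:30-20:30 (add 9h to convert from UTC-9).
Yuki in UTC: 09:15-10:45, 13:45-18:00 (add 2h to convert from UTC-2).
Jonas in UTC: 12:30-18:15 (add 7h to convert from UTC-7).
Keanu in UTC: 09:45-10:00, 12:45-18:45 (add 9h to convert from UTC-9).
Wiremu in UTC: 15:00-19:30, 20:45-21:00 (subtract 2h to convert from UTC+2).
Esperanza in UTC: 12:30-19:00 (add 7h to convert from UTC-7).
Noa ∩ Yuki: 13:45-18:00.
Noa ∩ Yuki ∩ Jonas: 13:45-18:00.
Noa ∩ Yuki ∩ Jonas ∩ Keanu: 13:45-18:00.
Noa ∩ Yuki ∩ Jonas ∩ Keanu ∩ Wiremu: 15:00-18:00.
Noa ∩ Yuki ∩ Jonas ∩ Keanu ∩ Wiremu ∩ Esperanza: 15:00-18:00.
The last common window of at least 90 minutes is 15:00-18:00; a 90-minute meeting can start as late as 16:30 and still end by 18:00.

16:30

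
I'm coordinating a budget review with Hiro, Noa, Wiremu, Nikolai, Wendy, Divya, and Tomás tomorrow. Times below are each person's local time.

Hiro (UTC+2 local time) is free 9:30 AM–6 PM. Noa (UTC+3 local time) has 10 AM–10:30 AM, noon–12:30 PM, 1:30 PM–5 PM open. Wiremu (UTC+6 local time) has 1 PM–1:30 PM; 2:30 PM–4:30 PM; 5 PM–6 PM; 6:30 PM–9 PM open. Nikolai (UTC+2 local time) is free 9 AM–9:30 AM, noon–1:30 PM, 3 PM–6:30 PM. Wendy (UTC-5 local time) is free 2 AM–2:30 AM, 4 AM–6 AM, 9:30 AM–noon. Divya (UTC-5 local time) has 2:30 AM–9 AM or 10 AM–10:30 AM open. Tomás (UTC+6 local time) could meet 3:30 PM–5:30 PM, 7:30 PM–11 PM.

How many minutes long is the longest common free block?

0

Hiro in UTC: 07:30-16:00 (subtract 2h to convert from UTC+2).
Noa in UTC: 07:00-07:30, 09:00-09:30, 10:30-14:00 (subtract 3h to convert from UTC+3).
Wiremu in UTC: 07:00-07:30, 08:30-10:30, 11:00-12:00, 12:30-15:00 (subtract 6h to convert from UTC+6).
Nikolai in UTC: 07:00-07:30, 10:00-11:30, 13:00-16:30 (subtract 2h to convert from UTC+2).
Wendy in UTC: 07:00-07:30, 09:00-11:00, 14:30-17:00 (add 5h to convert from UTC-5).
Divya in UTC: 07:30-14:00, 15:00-15:30 (add 5h to convert from UTC-5).
Tomás in UTC: 09:30-11:30, 13:30-17:00 (subtract 6h to convert from UTC+6).
Hiro ∩ Noa: 09:00-09:30, 10:30-14:00.
Hiro ∩ Noa ∩ Wiremu: 09:00-09:30, 11:00-12:00, 12:30-14:00.
Hiro ∩ Noa ∩ Wiremu ∩ Nikolai: 11:00-11:30, 13:00-14:00.
Hiro ∩ Noa ∩ Wiremu ∩ Nikolai ∩ Wendy: ∅.
Hiro ∩ Noa ∩ Wiremu ∩ Nikolai ∩ Wendy ∩ Divya: ∅.
Hiro ∩ Noa ∩ Wiremu ∩ Nikolai ∩ Wendy ∩ Divya ∩ Tomás: ∅.
There is no time when everyone is free.
No common window exists, so the longest block is 0 minutes.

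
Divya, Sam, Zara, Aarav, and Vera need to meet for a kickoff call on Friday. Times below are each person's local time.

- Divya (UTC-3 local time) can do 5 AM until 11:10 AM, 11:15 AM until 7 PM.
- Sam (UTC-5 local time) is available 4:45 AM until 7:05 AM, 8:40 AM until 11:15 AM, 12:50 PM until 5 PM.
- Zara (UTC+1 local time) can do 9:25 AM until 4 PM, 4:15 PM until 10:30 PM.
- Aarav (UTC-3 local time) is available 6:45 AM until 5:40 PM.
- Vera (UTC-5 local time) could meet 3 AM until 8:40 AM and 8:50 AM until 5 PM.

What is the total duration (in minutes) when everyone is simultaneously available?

435

Divya in UTC: 08:00-14:10, 14:15-22:00 (add 3h to convert from UTC-3).
Sam in UTC: 09:45-12:05, 13:40-16:15, 17:50-22:00 (add 5h to convert from UTC-5).
Zara in UTC: 08:25-15:00, 15:15-21:30 (subtract 1h to convert from UTC+1).
Aarav in UTC: 09:45-20:40 (add 3h to convert from UTC-3).
Vera in UTC: 08:00-13:40, 13:50-22:00 (add 5h to convert from UTC-5).
Divya ∩ Sam: 09:45-12:05, 13:40-14:10, 14:15-16:15, 17:50-22:00.
Divya ∩ Sam ∩ Zara: 09:45-12:05, 13:40-14:10, 14:15-15:00, 15:15-16:15, 17:50-21:30.
Divya ∩ Sam ∩ Zara ∩ Aarav: 09:45-12:05, 13:40-14:10, 14:15-15:00, 15:15-16:15, 17:50-20:40.
Divya ∩ Sam ∩ Zara ∩ Aarav ∩ Vera: 09:45-12:05, 13:50-14:10, 14:15-15:00, 15:15-16:15, 17:50-20:40.
Summing the common windows: 140 + 20 + 45 + 60 + 170 = 435 minutes.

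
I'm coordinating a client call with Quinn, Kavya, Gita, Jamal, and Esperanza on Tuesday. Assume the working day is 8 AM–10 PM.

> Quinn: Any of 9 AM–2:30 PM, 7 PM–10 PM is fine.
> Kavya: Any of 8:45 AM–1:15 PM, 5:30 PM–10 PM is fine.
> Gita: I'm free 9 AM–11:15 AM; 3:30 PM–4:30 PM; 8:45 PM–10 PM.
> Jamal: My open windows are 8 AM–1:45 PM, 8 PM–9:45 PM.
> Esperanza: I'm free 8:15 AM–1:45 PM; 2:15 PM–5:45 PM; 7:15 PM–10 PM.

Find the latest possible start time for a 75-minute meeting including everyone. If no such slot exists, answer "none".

10:00

Quinn ∩ Kavya: 09:00-13:15, 19:00-22:00.
Quinn ∩ Kavya ∩ Gita: 09:00-11:15, 20:45-22:00.
Quinn ∩ Kavya ∩ Gita ∩ Jamal: 09:00-11:15, 20:45-21:45.
Quinn ∩ Kavya ∩ Gita ∩ Jamal ∩ Esperanza: 09:00-11:15, 20:45-21:45.
The last common window of at least 75 minutes is 09:00-11:15; a 75-minute meeting can start as late as 10:00 and still end by 11:15.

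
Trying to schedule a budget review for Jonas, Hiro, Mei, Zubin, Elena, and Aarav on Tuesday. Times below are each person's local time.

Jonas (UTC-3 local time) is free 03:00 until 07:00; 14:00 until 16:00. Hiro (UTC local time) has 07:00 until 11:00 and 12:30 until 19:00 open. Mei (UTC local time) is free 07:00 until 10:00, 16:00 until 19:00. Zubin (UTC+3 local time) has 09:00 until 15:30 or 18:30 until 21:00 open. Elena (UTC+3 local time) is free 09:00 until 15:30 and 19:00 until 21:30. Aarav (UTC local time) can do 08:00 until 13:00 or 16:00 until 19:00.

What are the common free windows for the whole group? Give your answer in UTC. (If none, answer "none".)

Jonas in UTC: 06:00-10:00, 17:00-19:00 (add 3h to convert from UTC-3).
Hiro in UTC: 07:00-11:00, 12:30-19:00.
Mei in UTC: 07:00-10:00, 16:00-19:00.
Zubin in UTC: 06:00-12:30, 15:30-18:00 (subtract 3h to convert from UTC+3).
Elena in UTC: 06:00-12:30, 16:00-18:30 (subtract 3h to convert from UTC+3).
Aarav in UTC: 08:00-13:00, 16:00-19:00.
Jonas ∩ Hiro: 07:00-10:00, 17:00-19:00.
Jonas ∩ Hiro ∩ Mei: 07:00-10:00, 17:00-19:00.
Jonas ∩ Hiro ∩ Mei ∩ Zubin: 07:00-10:00, 17:00-18:00.
Jonas ∩ Hiro ∩ Mei ∩ Zubin ∩ Elena: 07:00-10:00, 17:00-18:00.
Jonas ∩ Hiro ∩ Mei ∩ Zubin ∩ Elena ∩ Aarav: 08:00-10:00, 17:00-18:00.

08:00-10:00, 17:00-18:00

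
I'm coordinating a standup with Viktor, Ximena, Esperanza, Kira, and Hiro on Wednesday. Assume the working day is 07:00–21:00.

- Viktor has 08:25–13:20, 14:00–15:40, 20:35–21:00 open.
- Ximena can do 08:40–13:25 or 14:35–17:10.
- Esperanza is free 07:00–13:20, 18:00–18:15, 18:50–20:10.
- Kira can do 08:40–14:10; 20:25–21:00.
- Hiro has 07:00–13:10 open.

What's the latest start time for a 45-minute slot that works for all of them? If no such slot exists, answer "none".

Viktor ∩ Ximena: 08:40-13:20, 14:35-15:40.
Viktor ∩ Ximena ∩ Esperanza: 08:40-13:20.
Viktor ∩ Ximena ∩ Esperanza ∩ Kira: 08:40-13:20.
Viktor ∩ Ximena ∩ Esperanza ∩ Kira ∩ Hiro: 08:40-13:10.
The last common window of at least 45 minutes is 08:40-13:10; a 45-minute meeting can start as late as 12:25 and still end by 13:10.

12:25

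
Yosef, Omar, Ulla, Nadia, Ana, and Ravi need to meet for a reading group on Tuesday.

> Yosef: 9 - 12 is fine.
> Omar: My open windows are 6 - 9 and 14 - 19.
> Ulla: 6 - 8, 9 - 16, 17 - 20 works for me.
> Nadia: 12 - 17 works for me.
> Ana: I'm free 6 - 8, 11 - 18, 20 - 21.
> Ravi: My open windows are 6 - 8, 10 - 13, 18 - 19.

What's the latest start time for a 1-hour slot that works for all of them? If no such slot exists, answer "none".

Yosef ∩ Omar: ∅.
Yosef ∩ Omar ∩ Ulla: ∅.
Yosef ∩ Omar ∩ Ulla ∩ Nadia: ∅.
Yosef ∩ Omar ∩ Ulla ∩ Nadia ∩ Ana: ∅.
Yosef ∩ Omar ∩ Ulla ∩ Nadia ∩ Ana ∩ Ravi: ∅.
There is no time when everyone is free.
No common window is at least 60 minutes long.

none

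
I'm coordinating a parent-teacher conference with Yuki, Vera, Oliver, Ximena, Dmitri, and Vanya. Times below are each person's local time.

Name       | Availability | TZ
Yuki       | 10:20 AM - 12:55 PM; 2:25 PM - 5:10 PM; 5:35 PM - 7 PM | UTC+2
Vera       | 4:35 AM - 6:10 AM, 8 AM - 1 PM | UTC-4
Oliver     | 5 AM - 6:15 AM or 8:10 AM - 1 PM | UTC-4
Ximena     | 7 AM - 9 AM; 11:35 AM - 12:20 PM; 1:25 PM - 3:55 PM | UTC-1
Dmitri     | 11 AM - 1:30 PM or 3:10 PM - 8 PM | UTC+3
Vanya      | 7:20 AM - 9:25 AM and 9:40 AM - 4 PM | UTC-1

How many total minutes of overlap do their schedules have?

Yuki in UTC: 08:20-10:55, 12:25-15:10, 15:35-17:00 (subtract 2h to convert from UTC+2).
Vera in UTC: 08:35-10:10, 12:00-17:00 (add 4h to convert from UTC-4).
Oliver in UTC: 09:00-10:15, 12:10-17:00 (add 4h to convert from UTC-4).
Ximena in UTC: 08:00-10:00, 12:35-13:20, 14:25-16:55 (add 1h to convert from UTC-1).
Dmitri in UTC: 08:00-10:30, 12:10-17:00 (subtract 3h to convert from UTC+3).
Vanya in UTC: 08:20-10:25, 10:40-17:00 (add 1h to convert from UTC-1).
Yuki ∩ Vera: 08:35-10:10, 12:25-15:10, 15:35-17:00.
Yuki ∩ Vera ∩ Oliver: 09:00-10:10, 12:25-15:10, 15:35-17:00.
Yuki ∩ Vera ∩ Oliver ∩ Ximena: 09:00-10:00, 12:35-13:20, 14:25-15:10, 15:35-16:55.
Yuki ∩ Vera ∩ Oliver ∩ Ximena ∩ Dmitri: 09:00-10:00, 12:35-13:20, 14:25-15:10, 15:35-16:55.
Yuki ∩ Vera ∩ Oliver ∩ Ximena ∩ Dmitri ∩ Vanya: 09:00-10:00, 12:35-13:20, 14:25-15:10, 15:35-16:55.
Those are the intersection windows.
Summing the common windows: 60 + 45 + 45 + 80 = 230 minutes.

230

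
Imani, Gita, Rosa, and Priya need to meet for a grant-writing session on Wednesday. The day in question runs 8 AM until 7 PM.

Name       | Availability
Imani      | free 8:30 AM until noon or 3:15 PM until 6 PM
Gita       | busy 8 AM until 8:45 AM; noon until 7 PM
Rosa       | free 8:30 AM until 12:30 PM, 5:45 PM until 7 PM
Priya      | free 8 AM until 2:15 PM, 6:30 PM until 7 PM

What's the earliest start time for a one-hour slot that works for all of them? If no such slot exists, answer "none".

Imani free: 08:30-12:00, 15:15-18:00.
Gita free: 08:45-12:00 (invert busy blocks within the working day).
Rosa free: 08:30-12:30, 17:45-19:00.
Priya free: 08:00-14:15, 18:30-19:00.
Imani ∩ Gita: 08:45-12:00.
Imani ∩ Gita ∩ Rosa: 08:45-12:00.
Imani ∩ Gita ∩ Rosa ∩ Priya: 08:45-12:00.
The first common window of at least 60 minutes is 08:45-12:00, so the earliest start is 08:45.

08:45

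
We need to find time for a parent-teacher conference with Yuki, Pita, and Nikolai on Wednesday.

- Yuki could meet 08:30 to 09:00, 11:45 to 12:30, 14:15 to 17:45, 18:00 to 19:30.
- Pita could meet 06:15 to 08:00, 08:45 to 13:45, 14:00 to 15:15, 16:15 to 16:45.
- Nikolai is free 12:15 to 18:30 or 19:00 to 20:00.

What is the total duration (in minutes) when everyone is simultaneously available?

Yuki ∩ Pita: 08:45-09:00, 11:45-12:30, 14:15-15:15, 16:15-16:45.
Yuki ∩ Pita ∩ Nikolai: 12:15-12:30, 14:15-15:15, 16:15-16:45.
Summing the common windows: 15 + 60 + 30 = 105 minutes.

105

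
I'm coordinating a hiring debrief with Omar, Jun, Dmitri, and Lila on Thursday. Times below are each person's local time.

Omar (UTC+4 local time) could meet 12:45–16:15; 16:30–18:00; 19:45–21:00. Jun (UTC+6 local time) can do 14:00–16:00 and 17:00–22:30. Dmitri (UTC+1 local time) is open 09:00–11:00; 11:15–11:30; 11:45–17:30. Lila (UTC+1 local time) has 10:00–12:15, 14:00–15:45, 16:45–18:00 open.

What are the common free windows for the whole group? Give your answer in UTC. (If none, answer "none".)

09:00-10:00, 11:00-11:15, 13:00-14:00, 15:45-16:30

Omar in UTC: 08:45-12:15, 12:30-14:00, 15:45-17:00 (subtract 4h to convert from UTC+4).
Jun in UTC: 08:00-10:00, 11:00-16:30 (subtract 6h to convert from UTC+6).
Dmitri in UTC: 08:00-10:00, 10:15-10:30, 10:45-16:30 (subtract 1h to convert from UTC+1).
Lila in UTC: 09:00-11:15, 13:00-14:45, 15:45-17:00 (subtract 1h to convert from UTC+1).
Omar ∩ Jun: 08:45-10:00, 11:00-12:15, 12:30-14:00, 15:45-16:30.
Omar ∩ Jun ∩ Dmitri: 08:45-10:00, 11:00-12:15, 12:30-14:00, 15:45-16:30.
Omar ∩ Jun ∩ Dmitri ∩ Lila: 09:00-10:00, 11:00-11:15, 13:00-14:00, 15:45-16:30.
Those are the intersection windows.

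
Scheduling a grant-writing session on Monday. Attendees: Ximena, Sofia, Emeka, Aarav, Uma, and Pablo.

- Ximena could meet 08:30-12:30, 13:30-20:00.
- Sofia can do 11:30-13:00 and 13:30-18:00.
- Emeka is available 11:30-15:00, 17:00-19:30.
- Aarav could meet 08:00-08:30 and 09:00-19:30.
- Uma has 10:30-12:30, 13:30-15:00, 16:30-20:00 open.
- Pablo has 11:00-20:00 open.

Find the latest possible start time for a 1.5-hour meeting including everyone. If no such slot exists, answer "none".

13:30

Ximena ∩ Sofia: 11:30-12:30, 13:30-18:00.
Ximena ∩ Sofia ∩ Emeka: 11:30-12:30, 13:30-15:00, 17:00-18:00.
Ximena ∩ Sofia ∩ Emeka ∩ Aarav: 11:30-12:30, 13:30-15:00, 17:00-18:00.
Ximena ∩ Sofia ∩ Emeka ∩ Aarav ∩ Uma: 11:30-12:30, 13:30-15:00, 17:00-18:00.
Ximena ∩ Sofia ∩ Emeka ∩ Aarav ∩ Uma ∩ Pablo: 11:30-12:30, 13:30-15:00, 17:00-18:00.
The last common window of at least 90 minutes is 13:30-15:00; a 90-minute meeting can start as late as 13:30 and still end by 15:00.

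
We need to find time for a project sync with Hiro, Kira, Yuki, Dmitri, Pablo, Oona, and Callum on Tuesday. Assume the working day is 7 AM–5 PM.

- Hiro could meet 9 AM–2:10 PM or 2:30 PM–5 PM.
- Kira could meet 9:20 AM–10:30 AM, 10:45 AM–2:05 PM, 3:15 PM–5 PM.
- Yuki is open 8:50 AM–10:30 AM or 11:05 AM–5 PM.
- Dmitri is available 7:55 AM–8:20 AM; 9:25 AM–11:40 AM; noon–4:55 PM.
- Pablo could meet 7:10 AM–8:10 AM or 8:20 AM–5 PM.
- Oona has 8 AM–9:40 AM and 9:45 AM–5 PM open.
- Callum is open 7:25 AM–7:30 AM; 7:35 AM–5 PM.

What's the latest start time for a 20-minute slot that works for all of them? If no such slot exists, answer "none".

16:35

Hiro ∩ Kira: 09:20-10:30, 10:45-14:05, 15:15-17:00.
Hiro ∩ Kira ∩ Yuki: 09:20-10:30, 11:05-14:05, 15:15-17:00.
Hiro ∩ Kira ∩ Yuki ∩ Dmitri: 09:25-10:30, 11:05-11:40, 12:00-14:05, 15:15-16:55.
Hiro ∩ Kira ∩ Yuki ∩ Dmitri ∩ Pablo: 09:25-10:30, 11:05-11:40, 12:00-14:05, 15:15-16:55.
Hiro ∩ Kira ∩ Yuki ∩ Dmitri ∩ Pablo ∩ Oona: 09:25-09:40, 09:45-10:30, 11:05-11:40, 12:00-14:05, 15:15-16:55.
Hiro ∩ Kira ∩ Yuki ∩ Dmitri ∩ Pablo ∩ Oona ∩ Callum: 09:25-09:40, 09:45-10:30, 11:05-11:40, 12:00-14:05, 15:15-16:55.
The last common window of at least 20 minutes is 15:15-16:55; a 20-minute meeting can start as late as 16:35 and still end by 16:55.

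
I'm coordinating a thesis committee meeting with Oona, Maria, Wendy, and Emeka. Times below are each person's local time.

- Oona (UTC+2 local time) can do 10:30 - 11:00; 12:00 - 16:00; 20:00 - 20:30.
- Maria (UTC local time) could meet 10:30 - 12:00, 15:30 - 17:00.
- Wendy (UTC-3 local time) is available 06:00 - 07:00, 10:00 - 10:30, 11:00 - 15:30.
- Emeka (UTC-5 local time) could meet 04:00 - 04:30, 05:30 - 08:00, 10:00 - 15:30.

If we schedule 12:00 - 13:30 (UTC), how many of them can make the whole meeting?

1

Oona in UTC: 08:30-09:00, 10:00-14:00, 18:00-18:30 (subtract 2h to convert from UTC+2).
Maria in UTC: 10:30-12:00, 15:30-17:00.
Wendy in UTC: 09:00-10:00, 13:00-13:30, 14:00-18:30 (add 3h to convert from UTC-3).
Emeka in UTC: 09:00-09:30, 10:30-13:00, 15:00-20:30 (add 5h to convert from UTC-5).
Oona can make the full 12:00-13:30 slot — that's 1.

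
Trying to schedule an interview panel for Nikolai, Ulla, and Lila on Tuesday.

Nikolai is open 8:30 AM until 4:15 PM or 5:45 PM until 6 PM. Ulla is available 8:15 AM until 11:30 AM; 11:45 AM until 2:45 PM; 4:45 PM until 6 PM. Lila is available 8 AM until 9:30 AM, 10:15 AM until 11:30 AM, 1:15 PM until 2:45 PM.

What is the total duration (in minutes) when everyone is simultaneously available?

Nikolai ∩ Ulla: 08:30-11:30, 11:45-14:45, 17:45-18:00.
Nikolai ∩ Ulla ∩ Lila: 08:30-09:30, 10:15-11:30, 13:15-14:45.
Those are the intersection windows.
Summing the common windows: 60 + 75 + 90 = 225 minutes.

225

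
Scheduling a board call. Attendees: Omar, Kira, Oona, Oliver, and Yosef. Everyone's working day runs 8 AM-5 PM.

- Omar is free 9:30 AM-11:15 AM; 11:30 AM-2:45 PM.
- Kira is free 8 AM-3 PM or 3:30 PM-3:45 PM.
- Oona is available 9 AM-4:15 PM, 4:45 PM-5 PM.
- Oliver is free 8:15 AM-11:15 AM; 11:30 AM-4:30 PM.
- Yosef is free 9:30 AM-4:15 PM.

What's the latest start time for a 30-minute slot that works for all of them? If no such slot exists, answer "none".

Omar ∩ Kira: 09:30-11:15, 11:30-14:45.
Omar ∩ Kira ∩ Oona: 09:30-11:15, 11:30-14:45.
Omar ∩ Kira ∩ Oona ∩ Oliver: 09:30-11:15, 11:30-14:45.
Omar ∩ Kira ∩ Oona ∩ Oliver ∩ Yosef: 09:30-11:15, 11:30-14:45.
The last common window of at least 30 minutes is 11:30-14:45; a 30-minute meeting can start as late as 14:15 and still end by 14:45.

14:15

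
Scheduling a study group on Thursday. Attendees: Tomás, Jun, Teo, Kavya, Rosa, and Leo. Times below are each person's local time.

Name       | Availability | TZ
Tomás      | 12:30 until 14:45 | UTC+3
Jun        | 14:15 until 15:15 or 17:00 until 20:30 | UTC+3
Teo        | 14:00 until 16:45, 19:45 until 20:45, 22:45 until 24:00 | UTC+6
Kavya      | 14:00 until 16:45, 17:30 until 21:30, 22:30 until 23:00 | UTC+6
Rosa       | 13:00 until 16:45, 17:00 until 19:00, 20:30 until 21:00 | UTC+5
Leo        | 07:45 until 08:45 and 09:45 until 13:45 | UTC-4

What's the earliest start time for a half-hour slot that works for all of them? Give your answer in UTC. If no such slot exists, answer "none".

Tomás in UTC: 09:30-11:45 (subtract 3h to convert from UTC+3).
Jun in UTC: 11:15-12:15, 14:00-17:30 (subtract 3h to convert from UTC+3).
Teo in UTC: 08:00-10:45, 13:45-14:45, 16:45-18:00 (subtract 6h to convert from UTC+6).
Kavya in UTC: 08:00-10:45, 11:30-15:30, 16:30-17:00 (subtract 6h to convert from UTC+6).
Rosa in UTC: 08:00-11:45, 12:00-14:00, 15:30-16:00 (subtract 5h to convert from UTC+5).
Leo in UTC: 11:45-12:45, 13:45-17:45 (add 4h to convert from UTC-4).
Tomás ∩ Jun: 11:15-11:45.
Tomás ∩ Jun ∩ Teo: ∅.
Tomás ∩ Jun ∩ Teo ∩ Kavya: ∅.
Tomás ∩ Jun ∩ Teo ∩ Kavya ∩ Rosa: ∅.
Tomás ∩ Jun ∩ Teo ∩ Kavya ∩ Rosa ∩ Leo: ∅.
There is no time when everyone is free.
No common window is at least 30 minutes long.

none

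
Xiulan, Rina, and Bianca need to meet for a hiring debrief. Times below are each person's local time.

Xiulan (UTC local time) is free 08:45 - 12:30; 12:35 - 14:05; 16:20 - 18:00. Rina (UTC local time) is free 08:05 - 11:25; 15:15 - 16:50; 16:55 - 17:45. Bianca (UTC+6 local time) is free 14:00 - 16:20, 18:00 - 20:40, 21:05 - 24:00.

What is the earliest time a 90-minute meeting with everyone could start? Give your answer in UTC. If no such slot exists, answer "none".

08:45

Xiulan in UTC: 08:45-12:30, 12:35-14:05, 16:20-18:00.
Rina in UTC: 08:05-11:25, 15:15-16:50, 16:55-17:45.
Bianca in UTC: 08:00-10:20, 12:00-14:40, 15:05-18:00 (subtract 6h to convert from UTC+6).
Xiulan ∩ Rina: 08:45-11:25, 16:20-16:50, 16:55-17:45.
Xiulan ∩ Rina ∩ Bianca: 08:45-10:20, 16:20-16:50, 16:55-17:45.
The first common window of at least 90 minutes is 08:45-10:20, so the earliest start is 08:45.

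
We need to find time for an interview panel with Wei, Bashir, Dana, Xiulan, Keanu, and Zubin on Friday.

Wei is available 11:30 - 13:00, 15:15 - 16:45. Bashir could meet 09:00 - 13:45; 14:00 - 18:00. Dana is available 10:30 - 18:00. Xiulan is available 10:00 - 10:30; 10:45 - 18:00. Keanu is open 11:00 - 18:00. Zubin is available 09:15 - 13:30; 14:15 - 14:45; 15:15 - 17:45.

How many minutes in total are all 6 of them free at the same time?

Wei ∩ Bashir: 11:30-13:00, 15:15-16:45.
Wei ∩ Bashir ∩ Dana: 11:30-13:00, 15:15-16:45.
Wei ∩ Bashir ∩ Dana ∩ Xiulan: 11:30-13:00, 15:15-16:45.
Wei ∩ Bashir ∩ Dana ∩ Xiulan ∩ Keanu: 11:30-13:00, 15:15-16:45.
Wei ∩ Bashir ∩ Dana ∩ Xiulan ∩ Keanu ∩ Zubin: 11:30-13:00, 15:15-16:45.
Those are the intersection windows.
Summing the common windows: 90 + 90 = 180 minutes.

180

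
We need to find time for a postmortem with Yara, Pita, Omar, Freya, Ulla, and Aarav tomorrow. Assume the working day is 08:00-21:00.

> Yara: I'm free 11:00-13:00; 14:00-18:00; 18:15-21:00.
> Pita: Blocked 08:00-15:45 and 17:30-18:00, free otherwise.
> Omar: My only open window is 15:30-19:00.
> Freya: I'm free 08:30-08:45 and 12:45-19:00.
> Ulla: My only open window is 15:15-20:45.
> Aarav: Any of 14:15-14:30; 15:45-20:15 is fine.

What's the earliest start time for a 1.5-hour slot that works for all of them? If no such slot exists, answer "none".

15:45

Yara free: 11:00-13:00, 14:00-18:00, 18:15-21:00.
Pita free: 15:45-17:30, 18:00-21:00 (invert busy blocks within the working day).
Omar free: 15:30-19:00.
Freya free: 08:30-08:45, 12:45-19:00.
Ulla free: 15:15-20:45.
Aarav free: 14:15-14:30, 15:45-20:15.
Yara ∩ Pita: 15:45-17:30, 18:15-21:00.
Yara ∩ Pita ∩ Omar: 15:45-17:30, 18:15-19:00.
Yara ∩ Pita ∩ Omar ∩ Freya: 15:45-17:30, 18:15-19:00.
Yara ∩ Pita ∩ Omar ∩ Freya ∩ Ulla: 15:45-17:30, 18:15-19:00.
Yara ∩ Pita ∩ Omar ∩ Freya ∩ Ulla ∩ Aarav: 15:45-17:30, 18:15-19:00.
The first common window of at least 90 minutes is 15:45-17:30, so the earliest start is 15:45.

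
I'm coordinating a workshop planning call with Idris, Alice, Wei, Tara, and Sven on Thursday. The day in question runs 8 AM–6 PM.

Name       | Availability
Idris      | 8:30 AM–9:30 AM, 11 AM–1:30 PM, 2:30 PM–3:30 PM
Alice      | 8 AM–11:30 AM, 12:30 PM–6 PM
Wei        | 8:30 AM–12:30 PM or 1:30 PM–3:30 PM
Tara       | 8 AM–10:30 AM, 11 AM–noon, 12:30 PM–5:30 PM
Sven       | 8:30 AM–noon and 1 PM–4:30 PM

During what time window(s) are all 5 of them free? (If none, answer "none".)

Idris ∩ Alice: 08:30-09:30, 11:00-11:30, 12:30-13:30, 14:30-15:30.
Idris ∩ Alice ∩ Wei: 08:30-09:30, 11:00-11:30, 14:30-15:30.
Idris ∩ Alice ∩ Wei ∩ Tara: 08:30-09:30, 11:00-11:30, 14:30-15:30.
Idris ∩ Alice ∩ Wei ∩ Tara ∩ Sven: 08:30-09:30, 11:00-11:30, 14:30-15:30.

08:30-09:30, 11:00-11:30, 14:30-15:30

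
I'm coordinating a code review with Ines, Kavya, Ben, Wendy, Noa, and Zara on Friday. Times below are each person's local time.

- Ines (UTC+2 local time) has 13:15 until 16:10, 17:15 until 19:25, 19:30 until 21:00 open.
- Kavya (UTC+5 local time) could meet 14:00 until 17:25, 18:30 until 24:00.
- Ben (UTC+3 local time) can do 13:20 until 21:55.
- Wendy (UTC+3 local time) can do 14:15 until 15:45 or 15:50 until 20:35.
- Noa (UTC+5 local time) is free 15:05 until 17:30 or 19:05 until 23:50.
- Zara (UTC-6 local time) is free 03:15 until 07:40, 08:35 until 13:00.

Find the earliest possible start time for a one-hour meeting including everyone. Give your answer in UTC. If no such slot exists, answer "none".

11:15

Ines in UTC: 11:15-14:10, 15:15-17:25, 17:30-19:00 (subtract 2h to convert from UTC+2).
Kavya in UTC: 09:00-12:25, 13:30-19:00 (subtract 5h to convert from UTC+5).
Ben in UTC: 10:20-18:55 (subtract 3h to convert from UTC+3).
Wendy in UTC: 11:15-12:45, 12:50-17:35 (subtract 3h to convert from UTC+3).
Noa in UTC: 10:05-12:30, 14:05-18:50 (subtract 5h to convert from UTC+5).
Zara in UTC: 09:15-13:40, 14:35-19:00 (add 6h to convert from UTC-6).
Ines ∩ Kavya: 11:15-12:25, 13:30-14:10, 15:15-17:25, 17:30-19:00.
Ines ∩ Kavya ∩ Ben: 11:15-12:25, 13:30-14:10, 15:15-17:25, 17:30-18:55.
Ines ∩ Kavya ∩ Ben ∩ Wendy: 11:15-12:25, 13:30-14:10, 15:15-17:25, 17:30-17:35.
Ines ∩ Kavya ∩ Ben ∩ Wendy ∩ Noa: 11:15-12:25, 14:05-14:10, 15:15-17:25, 17:30-17:35.
Ines ∩ Kavya ∩ Ben ∩ Wendy ∩ Noa ∩ Zara: 11:15-12:25, 15:15-17:25, 17:30-17:35.
The first common window of at least 60 minutes is 11:15-12:25, so the earliest start is 11:15.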